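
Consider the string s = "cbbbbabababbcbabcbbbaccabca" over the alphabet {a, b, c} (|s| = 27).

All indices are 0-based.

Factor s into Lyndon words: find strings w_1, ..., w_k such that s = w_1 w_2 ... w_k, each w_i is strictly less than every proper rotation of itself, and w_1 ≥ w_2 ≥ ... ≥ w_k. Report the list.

emit factor 1: 'c' (i=0, period=1)
emit factor 2: 'b' (i=1, period=1)
emit factor 3: 'b' (i=2, period=1)
emit factor 4: 'b' (i=3, period=1)
emit factor 5: 'b' (i=4, period=1)
emit factor 6: 'abababbcbabcbbbaccabc' (i=5, period=21)
emit factor 7: 'a' (i=26, period=1)

["c", "b", "b", "b", "b", "abababbcbabcbbbaccabc", "a"]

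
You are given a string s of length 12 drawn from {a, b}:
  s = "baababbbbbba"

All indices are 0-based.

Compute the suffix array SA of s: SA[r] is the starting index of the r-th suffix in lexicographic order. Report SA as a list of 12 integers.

rank | idx | suffix
   0 |  11 | a
   1 |   1 | aababbbbbba
   2 |   2 | ababbbbbba
   3 |   4 | abbbbbba
   4 |  10 | ba
   5 |   0 | baababbbbbba
   6 |   3 | babbbbbba
   7 |   9 | bba
   8 |   8 | bbba
   9 |   7 | bbbba
  10 |   6 | bbbbba
  11 |   5 | bbbbbba

[11, 1, 2, 4, 10, 0, 3, 9, 8, 7, 6, 5]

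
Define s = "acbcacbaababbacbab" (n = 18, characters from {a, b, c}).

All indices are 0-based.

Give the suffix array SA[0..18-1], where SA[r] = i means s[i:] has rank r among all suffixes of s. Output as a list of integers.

sorted suffixes:
  #0 SA[0]=7  'aababbacbab'
  #1 SA[1]=16  'ab'
  #2 SA[2]=8  'ababbacbab'
  #3 SA[3]=10  'abbacbab'
  #4 SA[4]=4  'acbaababbacbab'
  #5 SA[5]=13  'acbab'
  #6 SA[6]=0  'acbcacbaababbacbab'
  #7 SA[7]=17  'b'
  #8 SA[8]=6  'baababbacbab'
  #9 SA[9]=15  'bab'
  #10 SA[10]=9  'babbacbab'
  #11 SA[11]=12  'bacbab'
  #12 SA[12]=11  'bbacbab'
  #13 SA[13]=2  'bcacbaababbacbab'
  #14 SA[14]=3  'cacbaababbacbab'
  #15 SA[15]=5  'cbaababbacbab'
  #16 SA[16]=14  'cbab'
  #17 SA[17]=1  'cbcacbaababbacbab'

[7, 16, 8, 10, 4, 13, 0, 17, 6, 15, 9, 12, 11, 2, 3, 5, 14, 1]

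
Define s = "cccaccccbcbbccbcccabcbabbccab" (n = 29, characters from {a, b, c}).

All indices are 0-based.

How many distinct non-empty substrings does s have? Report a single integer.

373

sorted suffixes:
  #0 SA[0]=27  'ab'
  #1 SA[1]=22  'abbccab'
  #2 SA[2]=18  'abcbabbccab'
  #3 SA[3]=3  'accccbcbbccbcccabcbabbccab'
  #4 SA[4]=28  'b'
  #5 SA[5]=21  'babbccab'
  #6 SA[6]=23  'bbccab'
  #7 SA[7]=10  'bbccbcccabcbabbccab'
  #8 SA[8]=19  'bcbabbccab'
  #9 SA[9]=8  'bcbbccbcccabcbabbccab'
  #10 SA[10]=24  'bccab'
  #11 SA[11]=11  'bccbcccabcbabbccab'
  #12 SA[12]=14  'bcccabcbabbccab'
  #13 SA[13]=26  'cab'
  #14 SA[14]=17  'cabcbabbccab'
  #15 SA[15]=2  'caccccbcbbccbcccabcbabbccab'
  #16 SA[16]=20  'cbabbccab'
  #17 SA[17]=9  'cbbccbcccabcbabbccab'
  #18 SA[18]=7  'cbcbbccbcccabcbabbccab'
  #19 SA[19]=13  'cbcccabcbabbccab'
  #20 SA[20]=25  'ccab'
  #21 SA[21]=16  'ccabcbabbccab'
  #22 SA[22]=1  'ccaccccbcbbccbcccabcbabbccab'
  #23 SA[23]=6  'ccbcbbccbcccabcbabbccab'
  #24 SA[24]=12  'ccbcccabcbabbccab'
  #25 SA[25]=15  'cccabcbabbccab'
  #26 SA[26]=0  'cccaccccbcbbccbcccabcbabbccab'
  #27 SA[27]=5  'cccbcbbccbcccabcbabbccab'
  #28 SA[28]=4  'ccccbcbbccbcccabcbabbccab'

SA = [27, 22, 18, 3, 28, 21, 23, 10, 19, 8, 24, 11, 14, 26, 17, 2, 20, 9, 7, 13, 25, 16, 1, 6, 12, 15, 0, 5, 4]
i: (SA[i-1],SA[i]) lcp shared
  1: (27,22) 2 'ab'
  2: (22,18) 2 'ab'
  3: (18,3) 1 'a'
  4: (3,28) 0 ''
  5: (28,21) 1 'b'
  6: (21,23) 1 'b'
  7: (23,10) 4 'bbcc'
  8: (10,19) 1 'b'
  9: (19,8) 3 'bcb'
  10: (8,24) 2 'bc'
  11: (24,11) 3 'bcc'
  12: (11,14) 3 'bcc'
  13: (14,26) 0 ''
  14: (26,17) 3 'cab'
  15: (17,2) 2 'ca'
  16: (2,20) 1 'c'
  17: (20,9) 2 'cb'
  18: (9,7) 2 'cb'
  19: (7,13) 3 'cbc'
  20: (13,25) 1 'c'
  21: (25,16) 4 'ccab'
  22: (16,1) 3 'cca'
  23: (1,6) 2 'cc'
  24: (6,12) 4 'ccbc'
  25: (12,15) 2 'cc'
  26: (15,0) 4 'ccca'
  27: (0,5) 3 'ccc'
  28: (5,4) 3 'ccc'

n(n+1)/2 = 29·30/2 = 435
Σ LCP = 0 + 2 + 2 + 1 + 0 + 1 + 1 + 4 + 1 + 3 + 2 + 3 + 3 + 0 + 3 + 2 + 1 + 2 + 2 + 3 + 1 + 4 + 3 + 2 + 4 + 2 + 4 + 3 + 3 = 62
distinct = 435 − 62 = 373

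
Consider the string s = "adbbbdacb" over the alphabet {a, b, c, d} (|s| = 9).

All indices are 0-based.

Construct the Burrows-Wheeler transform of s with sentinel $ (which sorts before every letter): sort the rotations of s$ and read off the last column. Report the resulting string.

rank  rotation    last
    0  $adbbbdacb  b
    1  acb$adbbbd  d
    2  adbbbdacb$  $
    3  b$adbbbdac  c
    4  bbbdacb$ad  d
    5  bbdacb$adb  b
    6  bdacb$adbb  b
    7  cb$adbbbda  a
    8  dacb$adbbb  b
    9  dbbbdacb$a  a

bd$cdbbaba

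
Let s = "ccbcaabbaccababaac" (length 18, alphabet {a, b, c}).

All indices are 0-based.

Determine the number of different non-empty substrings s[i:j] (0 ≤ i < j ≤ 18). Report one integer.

147

sorted suffixes:
  #0 SA[0]=4  'aabbaccababaac'
  #1 SA[1]=15  'aac'
  #2 SA[2]=13  'abaac'
  #3 SA[3]=11  'ababaac'
  #4 SA[4]=5  'abbaccababaac'
  #5 SA[5]=16  'ac'
  #6 SA[6]=8  'accababaac'
  #7 SA[7]=14  'baac'
  #8 SA[8]=12  'babaac'
  #9 SA[9]=7  'baccababaac'
  #10 SA[10]=6  'bbaccababaac'
  #11 SA[11]=2  'bcaabbaccababaac'
  #12 SA[12]=17  'c'
  #13 SA[13]=3  'caabbaccababaac'
  #14 SA[14]=10  'cababaac'
  #15 SA[15]=1  'cbcaabbaccababaac'
  #16 SA[16]=9  'ccababaac'
  #17 SA[17]=0  'ccbcaabbaccababaac'

SA = [4, 15, 13, 11, 5, 16, 8, 14, 12, 7, 6, 2, 17, 3, 10, 1, 9, 0]
rank  pair      lcp
   1  s[4:],s[15:]  2  'aa'
   2  s[15:],s[13:]  1  'a'
   3  s[13:],s[11:]  3  'aba'
   4  s[11:],s[5:]  2  'ab'
   5  s[5:],s[16:]  1  'a'
   6  s[16:],s[8:]  2  'ac'
   7  s[8:],s[14:]  0  ''
   8  s[14:],s[12:]  2  'ba'
   9  s[12:],s[7:]  2  'ba'
  10  s[7:],s[6:]  1  'b'
  11  s[6:],s[2:]  1  'b'
  12  s[2:],s[17:]  0  ''
  13  s[17:],s[3:]  1  'c'
  14  s[3:],s[10:]  2  'ca'
  15  s[10:],s[1:]  1  'c'
  16  s[1:],s[9:]  1  'c'
  17  s[9:],s[0:]  2  'cc'

n(n+1)/2 = 18·19/2 = 171
Σ LCP = 0 + 2 + 1 + 3 + 2 + 1 + 2 + 0 + 2 + 2 + 1 + 1 + 0 + 1 + 2 + 1 + 1 + 2 = 24
distinct = 171 − 24 = 147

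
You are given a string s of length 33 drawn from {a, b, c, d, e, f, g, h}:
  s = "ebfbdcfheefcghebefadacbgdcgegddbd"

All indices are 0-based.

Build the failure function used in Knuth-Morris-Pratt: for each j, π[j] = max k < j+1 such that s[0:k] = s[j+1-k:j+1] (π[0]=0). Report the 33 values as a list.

[0, 0, 0, 0, 0, 0, 0, 0, 1, 1, 0, 0, 0, 0, 1, 2, 1, 0, 0, 0, 0, 0, 0, 0, 0, 0, 0, 1, 0, 0, 0, 0, 0]

π[0] = 0
j=1 s[j]='b': π[1]=0 (border '')
j=2 s[j]='f': π[2]=0 (border '')
j=3 s[j]='b': π[3]=0 (border '')
j=4 s[j]='d': π[4]=0 (border '')
j=5 s[j]='c': π[5]=0 (border '')
j=6 s[j]='f': π[6]=0 (border '')
j=7 s[j]='h': π[7]=0 (border '')
j=8 s[j]='e': π[8]=1 (border 'e')
j=9 s[j]='e': k: 1→0; π[9]=1 (border 'e')
j=10 s[j]='f': k: 1→0; π[10]=0 (border '')
j=11 s[j]='c': π[11]=0 (border '')
j=12 s[j]='g': π[12]=0 (border '')
j=13 s[j]='h': π[13]=0 (border '')
j=14 s[j]='e': π[14]=1 (border 'e')
j=15 s[j]='b': π[15]=2 (border 'eb')
j=16 s[j]='e': k: 2→0; π[16]=1 (border 'e')
j=17 s[j]='f': k: 1→0; π[17]=0 (border '')
j=18 s[j]='a': π[18]=0 (border '')
j=19 s[j]='d': π[19]=0 (border '')
j=20 s[j]='a': π[20]=0 (border '')
j=21 s[j]='c': π[21]=0 (border '')
j=22 s[j]='b': π[22]=0 (border '')
j=23 s[j]='g': π[23]=0 (border '')
j=24 s[j]='d': π[24]=0 (border '')
j=25 s[j]='c': π[25]=0 (border '')
j=26 s[j]='g': π[26]=0 (border '')
j=27 s[j]='e': π[27]=1 (border 'e')
j=28 s[j]='g': k: 1→0; π[28]=0 (border '')
j=29 s[j]='d': π[29]=0 (border '')
j=30 s[j]='d': π[30]=0 (border '')
j=31 s[j]='b': π[31]=0 (border '')
j=32 s[j]='d': π[32]=0 (border '')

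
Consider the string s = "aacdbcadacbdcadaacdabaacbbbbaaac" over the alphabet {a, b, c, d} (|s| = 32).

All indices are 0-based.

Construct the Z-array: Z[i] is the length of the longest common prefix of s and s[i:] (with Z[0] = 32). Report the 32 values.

[32, 1, 0, 0, 0, 0, 1, 0, 1, 0, 0, 0, 0, 1, 0, 4, 1, 0, 0, 1, 0, 3, 1, 0, 0, 0, 0, 0, 2, 3, 1, 0]

Z[0]=32
i=1: fresh scan; Z[1]=1 grow→box=[1,2)
i=2: fresh scan; Z[2]=0
i=3: fresh scan; Z[3]=0
i=4: fresh scan; Z[4]=0
i=5: fresh scan; Z[5]=0
i=6: fresh scan; Z[6]=1 grow→box=[6,7)
i=7: fresh scan; Z[7]=0
i=8: fresh scan; Z[8]=1 grow→box=[8,9)
i=9: fresh scan; Z[9]=0
i=10: fresh scan; Z[10]=0
i=11: fresh scan; Z[11]=0
i=12: fresh scan; Z[12]=0
i=13: fresh scan; Z[13]=1 grow→box=[13,14)
i=14: fresh scan; Z[14]=0
i=15: fresh scan; Z[15]=4 grow→box=[15,19)
i=16: min(r-i=3, Z[1]=1)=1; Z[16]=1
i=17: min(r-i=2, Z[2]=0)=0; Z[17]=0
i=18: min(r-i=1, Z[3]=0)=0; Z[18]=0
i=19: fresh scan; Z[19]=1 grow→box=[19,20)
i=20: fresh scan; Z[20]=0
i=21: fresh scan; Z[21]=3 grow→box=[21,24)
i=22: min(r-i=2, Z[1]=1)=1; Z[22]=1
i=23: min(r-i=1, Z[2]=0)=0; Z[23]=0
i=24: fresh scan; Z[24]=0
i=25: fresh scan; Z[25]=0
i=26: fresh scan; Z[26]=0
i=27: fresh scan; Z[27]=0
i=28: fresh scan; Z[28]=2 grow→box=[28,30)
i=29: min(r-i=1, Z[1]=1)=1; Z[29]=3 grow→box=[29,32)
i=30: min(r-i=2, Z[1]=1)=1; Z[30]=1
i=31: min(r-i=1, Z[2]=0)=0; Z[31]=0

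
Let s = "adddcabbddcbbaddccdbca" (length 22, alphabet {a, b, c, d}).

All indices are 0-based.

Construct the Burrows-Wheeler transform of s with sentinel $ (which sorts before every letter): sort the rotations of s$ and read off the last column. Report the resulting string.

rank  rotation                 last
    0  $adddcabbddcbbaddccdbca  a
    1  a$adddcabbddcbbaddccdbc  c
    2  abbddcbbaddccdbca$adddc  c
    3  addccdbca$adddcabbddcbb  b
    4  adddcabbddcbbaddccdbca$  $
    5  baddccdbca$adddcabbddcb  b
    6  bbaddccdbca$adddcabbddc  c
    7  bbddcbbaddccdbca$adddca  a
    8  bca$adddcabbddcbbaddccd  d
    9  bddcbbaddccdbca$adddcab  b
   10  ca$adddcabbddcbbaddccdb  b
   11  cabbddcbbaddccdbca$addd  d
   12  cbbaddccdbca$adddcabbdd  d
   13  ccdbca$adddcabbddcbbadd  d
   14  cdbca$adddcabbddcbbaddc  c
   15  dbca$adddcabbddcbbaddcc  c
   16  dcabbddcbbaddccdbca$add  d
   17  dcbbaddccdbca$adddcabbd  d
   18  dccdbca$adddcabbddcbbad  d
   19  ddcabbddcbbaddccdbca$ad  d
   20  ddcbbaddccdbca$adddcabb  b
   21  ddccdbca$adddcabbddcbba  a
   22  dddcabbddcbbaddccdbca$a  a

accb$bcadbbdddccddddbaa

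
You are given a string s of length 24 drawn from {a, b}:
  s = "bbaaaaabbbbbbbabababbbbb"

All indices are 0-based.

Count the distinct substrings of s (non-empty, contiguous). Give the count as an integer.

229

rank | idx | suffix
   0 |   2 | aaaaabbbbbbbabababbbbb
   1 |   3 | aaaabbbbbbbabababbbbb
   2 |   4 | aaabbbbbbbabababbbbb
   3 |   5 | aabbbbbbbabababbbbb
   4 |  14 | abababbbbb
   5 |  16 | ababbbbb
   6 |  18 | abbbbb
   7 |   6 | abbbbbbbabababbbbb
   8 |  23 | b
   9 |   1 | baaaaabbbbbbbabababbbbb
  10 |  13 | babababbbbb
  11 |  15 | bababbbbb
  12 |  17 | babbbbb
  13 |  22 | bb
  14 |   0 | bbaaaaabbbbbbbabababbbbb
  15 |  12 | bbabababbbbb
  16 |  21 | bbb
  17 |  11 | bbbabababbbbb
  18 |  20 | bbbb
  19 |  10 | bbbbabababbbbb
  20 |  19 | bbbbb
  21 |   9 | bbbbbabababbbbb
  22 |   8 | bbbbbbabababbbbb
  23 |   7 | bbbbbbbabababbbbb

SA = [2, 3, 4, 5, 14, 16, 18, 6, 23, 1, 13, 15, 17, 22, 0, 12, 21, 11, 20, 10, 19, 9, 8, 7]
[i] adj suffixes → lcp
  [1] 2/3 → 4 ('aaaa')
  [2] 3/4 → 3 ('aaa')
  [3] 4/5 → 2 ('aa')
  [4] 5/14 → 1 ('a')
  [5] 14/16 → 4 ('abab')
  [6] 16/18 → 2 ('ab')
  [7] 18/6 → 6 ('abbbbb')
  [8] 6/23 → 0 ('')
  [9] 23/1 → 1 ('b')
  [10] 1/13 → 2 ('ba')
  [11] 13/15 → 5 ('babab')
  [12] 15/17 → 3 ('bab')
  [13] 17/22 → 1 ('b')
  [14] 22/0 → 2 ('bb')
  [15] 0/12 → 3 ('bba')
  [16] 12/21 → 2 ('bb')
  [17] 21/11 → 3 ('bbb')
  [18] 11/20 → 3 ('bbb')
  [19] 20/10 → 4 ('bbbb')
  [20] 10/19 → 4 ('bbbb')
  [21] 19/9 → 5 ('bbbbb')
  [22] 9/8 → 5 ('bbbbb')
  [23] 8/7 → 6 ('bbbbbb')

n(n+1)/2 = 24·25/2 = 300
Σ LCP = 0 + 4 + 3 + 2 + 1 + 4 + 2 + 6 + 0 + 1 + 2 + 5 + 3 + 1 + 2 + 3 + 2 + 3 + 3 + 4 + 4 + 5 + 5 + 6 = 71
distinct = 300 − 71 = 229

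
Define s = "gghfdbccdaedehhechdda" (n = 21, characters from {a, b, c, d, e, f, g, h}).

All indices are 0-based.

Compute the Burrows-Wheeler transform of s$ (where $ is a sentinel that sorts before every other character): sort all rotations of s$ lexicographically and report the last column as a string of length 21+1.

rank  rotation                last
    0  $gghfdbccdaedehhechdda  a
    1  a$gghfdbccdaedehhechdd  d
    2  aedehhechdda$gghfdbccd  d
    3  bccdaedehhechdda$gghfd  d
    4  ccdaedehhechdda$gghfdb  b
    5  cdaedehhechdda$gghfdbc  c
    6  chdda$gghfdbccdaedehhe  e
    7  da$gghfdbccdaedehhechd  d
    8  daedehhechdda$gghfdbcc  c
    9  dbccdaedehhechdda$gghf  f
   10  dda$gghfdbccdaedehhech  h
   11  dehhechdda$gghfdbccdae  e
   12  echdda$gghfdbccdaedehh  h
   13  edehhechdda$gghfdbccda  a
   14  ehhechdda$gghfdbccdaed  d
   15  fdbccdaedehhechdda$ggh  h
   16  gghfdbccdaedehhechdda$  $
   17  ghfdbccdaedehhechdda$g  g
   18  hdda$gghfdbccdaedehhec  c
   19  hechdda$gghfdbccdaedeh  h
   20  hfdbccdaedehhechdda$gg  g
   21  hhechdda$gghfdbccdaede  e

adddbcedcfhehadh$gchge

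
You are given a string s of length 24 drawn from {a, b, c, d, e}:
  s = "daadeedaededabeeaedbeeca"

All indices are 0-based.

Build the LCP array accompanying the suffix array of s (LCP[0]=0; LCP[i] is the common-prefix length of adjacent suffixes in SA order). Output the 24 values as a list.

sorted suffixes:
  #0 SA[0]=23  'a'
  #1 SA[1]=1  'aadeedaededabeeaedbeeca'
  #2 SA[2]=12  'abeeaedbeeca'
  #3 SA[3]=2  'adeedaededabeeaedbeeca'
  #4 SA[4]=16  'aedbeeca'
  #5 SA[5]=7  'aededabeeaedbeeca'
  #6 SA[6]=13  'beeaedbeeca'
  #7 SA[7]=19  'beeca'
  #8 SA[8]=22  'ca'
  #9 SA[9]=0  'daadeedaededabeeaedbeeca'
  #10 SA[10]=11  'dabeeaedbeeca'
  #11 SA[11]=6  'daededabeeaedbeeca'
  #12 SA[12]=18  'dbeeca'
  #13 SA[13]=9  'dedabeeaedbeeca'
  #14 SA[14]=3  'deedaededabeeaedbeeca'
  #15 SA[15]=15  'eaedbeeca'
  #16 SA[16]=21  'eca'
  #17 SA[17]=10  'edabeeaedbeeca'
  #18 SA[18]=5  'edaededabeeaedbeeca'
  #19 SA[19]=17  'edbeeca'
  #20 SA[20]=8  'ededabeeaedbeeca'
  #21 SA[21]=14  'eeaedbeeca'
  #22 SA[22]=20  'eeca'
  #23 SA[23]=4  'eedaededabeeaedbeeca'

SA = [23, 1, 12, 2, 16, 7, 13, 19, 22, 0, 11, 6, 18, 9, 3, 15, 21, 10, 5, 17, 8, 14, 20, 4]
rank  pair      lcp
   1  s[23:],s[1:]  1  'a'
   2  s[1:],s[12:]  1  'a'
   3  s[12:],s[2:]  1  'a'
   4  s[2:],s[16:]  1  'a'
   5  s[16:],s[7:]  3  'aed'
   6  s[7:],s[13:]  0  ''
   7  s[13:],s[19:]  3  'bee'
   8  s[19:],s[22:]  0  ''
   9  s[22:],s[0:]  0  ''
  10  s[0:],s[11:]  2  'da'
  11  s[11:],s[6:]  2  'da'
  12  s[6:],s[18:]  1  'd'
  13  s[18:],s[9:]  1  'd'
  14  s[9:],s[3:]  2  'de'
  15  s[3:],s[15:]  0  ''
  16  s[15:],s[21:]  1  'e'
  17  s[21:],s[10:]  1  'e'
  18  s[10:],s[5:]  3  'eda'
  19  s[5:],s[17:]  2  'ed'
  20  s[17:],s[8:]  2  'ed'
  21  s[8:],s[14:]  1  'e'
  22  s[14:],s[20:]  2  'ee'
  23  s[20:],s[4:]  2  'ee'

[0, 1, 1, 1, 1, 3, 0, 3, 0, 0, 2, 2, 1, 1, 2, 0, 1, 1, 3, 2, 2, 1, 2, 2]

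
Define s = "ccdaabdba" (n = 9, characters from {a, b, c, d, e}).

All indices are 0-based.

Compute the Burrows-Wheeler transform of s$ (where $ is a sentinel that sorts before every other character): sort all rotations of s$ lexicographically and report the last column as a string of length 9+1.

abdada$ccb

rank  rotation    last
    0  $ccdaabdba  a
    1  a$ccdaabdb  b
    2  aabdba$ccd  d
    3  abdba$ccda  a
    4  ba$ccdaabd  d
    5  bdba$ccdaa  a
    6  ccdaabdba$  $
    7  cdaabdba$c  c
    8  daabdba$cc  c
    9  dba$ccdaab  b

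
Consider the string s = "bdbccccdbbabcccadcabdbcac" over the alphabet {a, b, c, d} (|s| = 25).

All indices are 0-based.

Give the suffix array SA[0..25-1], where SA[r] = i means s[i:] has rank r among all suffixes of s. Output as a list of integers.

[10, 18, 23, 15, 9, 8, 21, 11, 2, 19, 0, 24, 17, 22, 14, 13, 12, 3, 4, 5, 6, 7, 20, 1, 16]

rank | idx | suffix
   0 |  10 | abcccadcabdbcac
   1 |  18 | abdbcac
   2 |  23 | ac
   3 |  15 | adcabdbcac
   4 |   9 | babcccadcabdbcac
   5 |   8 | bbabcccadcabdbcac
   6 |  21 | bcac
   7 |  11 | bcccadcabdbcac
   8 |   2 | bccccdbbabcccadcabdbcac
   9 |  19 | bdbcac
  10 |   0 | bdbccccdbbabcccadcabdbcac
  11 |  24 | c
  12 |  17 | cabdbcac
  13 |  22 | cac
  14 |  14 | cadcabdbcac
  15 |  13 | ccadcabdbcac
  16 |  12 | cccadcabdbcac
  17 |   3 | ccccdbbabcccadcabdbcac
  18 |   4 | cccdbbabcccadcabdbcac
  19 |   5 | ccdbbabcccadcabdbcac
  20 |   6 | cdbbabcccadcabdbcac
  21 |   7 | dbbabcccadcabdbcac
  22 |  20 | dbcac
  23 |   1 | dbccccdbbabcccadcabdbcac
  24 |  16 | dcabdbcac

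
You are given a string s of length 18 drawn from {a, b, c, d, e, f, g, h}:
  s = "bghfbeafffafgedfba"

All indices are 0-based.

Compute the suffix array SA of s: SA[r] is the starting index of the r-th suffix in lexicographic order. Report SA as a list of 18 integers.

rank→(start, suffix):
  0 → (17, 'a')
  1 → (6, 'afffafgedfba')
  2 → (10, 'afgedfba')
  3 → (16, 'ba')
  4 → (4, 'beafffafgedfba')
  5 → (0, 'bghfbeafffafgedfba')
  6 → (14, 'dfba')
  7 → (5, 'eafffafgedfba')
  8 → (13, 'edfba')
  9 → (9, 'fafgedfba')
  10 → (15, 'fba')
  11 → (3, 'fbeafffafgedfba')
  12 → (8, 'ffafgedfba')
  13 → (7, 'fffafgedfba')
  14 → (11, 'fgedfba')
  15 → (12, 'gedfba')
  16 → (1, 'ghfbeafffafgedfba')
  17 → (2, 'hfbeafffafgedfba')

[17, 6, 10, 16, 4, 0, 14, 5, 13, 9, 15, 3, 8, 7, 11, 12, 1, 2]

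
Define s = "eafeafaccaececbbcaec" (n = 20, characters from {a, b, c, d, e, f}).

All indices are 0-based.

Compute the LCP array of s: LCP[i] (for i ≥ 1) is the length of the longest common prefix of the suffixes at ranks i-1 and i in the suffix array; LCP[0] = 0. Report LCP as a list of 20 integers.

rank→(start, suffix):
  0 → (6, 'accaececbbcaec')
  1 → (17, 'aec')
  2 → (9, 'aececbbcaec')
  3 → (4, 'afaccaececbbcaec')
  4 → (1, 'afeafaccaececbbcaec')
  5 → (14, 'bbcaec')
  6 → (15, 'bcaec')
  7 → (19, 'c')
  8 → (16, 'caec')
  9 → (8, 'caececbbcaec')
  10 → (13, 'cbbcaec')
  11 → (7, 'ccaececbbcaec')
  12 → (11, 'cecbbcaec')
  13 → (3, 'eafaccaececbbcaec')
  14 → (0, 'eafeafaccaececbbcaec')
  15 → (18, 'ec')
  16 → (12, 'ecbbcaec')
  17 → (10, 'ececbbcaec')
  18 → (5, 'faccaececbbcaec')
  19 → (2, 'feafaccaececbbcaec')

SA = [6, 17, 9, 4, 1, 14, 15, 19, 16, 8, 13, 7, 11, 3, 0, 18, 12, 10, 5, 2]
[i] adj suffixes → lcp
  [1] 6/17 → 1 ('a')
  [2] 17/9 → 3 ('aec')
  [3] 9/4 → 1 ('a')
  [4] 4/1 → 2 ('af')
  [5] 1/14 → 0 ('')
  [6] 14/15 → 1 ('b')
  [7] 15/19 → 0 ('')
  [8] 19/16 → 1 ('c')
  [9] 16/8 → 4 ('caec')
  [10] 8/13 → 1 ('c')
  [11] 13/7 → 1 ('c')
  [12] 7/11 → 1 ('c')
  [13] 11/3 → 0 ('')
  [14] 3/0 → 3 ('eaf')
  [15] 0/18 → 1 ('e')
  [16] 18/12 → 2 ('ec')
  [17] 12/10 → 2 ('ec')
  [18] 10/5 → 0 ('')
  [19] 5/2 → 1 ('f')

[0, 1, 3, 1, 2, 0, 1, 0, 1, 4, 1, 1, 1, 0, 3, 1, 2, 2, 0, 1]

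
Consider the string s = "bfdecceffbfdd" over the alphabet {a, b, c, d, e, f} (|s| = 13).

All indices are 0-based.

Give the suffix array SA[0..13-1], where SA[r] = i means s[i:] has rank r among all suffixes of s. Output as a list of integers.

[9, 0, 4, 5, 12, 11, 2, 3, 6, 8, 10, 1, 7]

sorted suffixes:
  #0 SA[0]=9  'bfdd'
  #1 SA[1]=0  'bfdecceffbfdd'
  #2 SA[2]=4  'cceffbfdd'
  #3 SA[3]=5  'ceffbfdd'
  #4 SA[4]=12  'd'
  #5 SA[5]=11  'dd'
  #6 SA[6]=2  'decceffbfdd'
  #7 SA[7]=3  'ecceffbfdd'
  #8 SA[8]=6  'effbfdd'
  #9 SA[9]=8  'fbfdd'
  #10 SA[10]=10  'fdd'
  #11 SA[11]=1  'fdecceffbfdd'
  #12 SA[12]=7  'ffbfdd'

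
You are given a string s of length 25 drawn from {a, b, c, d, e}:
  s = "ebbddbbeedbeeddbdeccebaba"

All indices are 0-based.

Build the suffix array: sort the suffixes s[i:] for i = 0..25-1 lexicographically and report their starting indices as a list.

rank | idx | suffix
   0 |  24 | a
   1 |  22 | aba
   2 |  23 | ba
   3 |  21 | baba
   4 |   1 | bbddbbeedbeeddbdeccebaba
   5 |   5 | bbeedbeeddbdeccebaba
   6 |   2 | bddbbeedbeeddbdeccebaba
   7 |  15 | bdeccebaba
   8 |   6 | beedbeeddbdeccebaba
   9 |  10 | beeddbdeccebaba
  10 |  18 | ccebaba
  11 |  19 | cebaba
  12 |   4 | dbbeedbeeddbdeccebaba
  13 |  14 | dbdeccebaba
  14 |   9 | dbeeddbdeccebaba
  15 |   3 | ddbbeedbeeddbdeccebaba
  16 |  13 | ddbdeccebaba
  17 |  16 | deccebaba
  18 |  20 | ebaba
  19 |   0 | ebbddbbeedbeeddbdeccebaba
  20 |  17 | eccebaba
  21 |   8 | edbeeddbdeccebaba
  22 |  12 | eddbdeccebaba
  23 |   7 | eedbeeddbdeccebaba
  24 |  11 | eeddbdeccebaba

[24, 22, 23, 21, 1, 5, 2, 15, 6, 10, 18, 19, 4, 14, 9, 3, 13, 16, 20, 0, 17, 8, 12, 7, 11]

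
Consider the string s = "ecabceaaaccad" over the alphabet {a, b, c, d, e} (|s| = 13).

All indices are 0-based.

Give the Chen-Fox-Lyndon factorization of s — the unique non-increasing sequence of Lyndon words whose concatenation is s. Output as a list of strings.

["e", "c", "abce", "aaaccad"]

emit factor 1: 'e' (i=0, period=1)
emit factor 2: 'c' (i=1, period=1)
emit factor 3: 'abce' (i=2, period=4)
emit factor 4: 'aaaccad' (i=6, period=7)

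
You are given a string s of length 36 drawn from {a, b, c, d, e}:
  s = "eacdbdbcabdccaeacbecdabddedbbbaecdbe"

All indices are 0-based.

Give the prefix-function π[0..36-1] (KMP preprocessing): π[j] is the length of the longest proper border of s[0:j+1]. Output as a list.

π[0] = 0
j=1 s[j]='a': π[1]=0 (border '')
j=2 s[j]='c': π[2]=0 (border '')
j=3 s[j]='d': π[3]=0 (border '')
j=4 s[j]='b': π[4]=0 (border '')
j=5 s[j]='d': π[5]=0 (border '')
j=6 s[j]='b': π[6]=0 (border '')
j=7 s[j]='c': π[7]=0 (border '')
j=8 s[j]='a': π[8]=0 (border '')
j=9 s[j]='b': π[9]=0 (border '')
j=10 s[j]='d': π[10]=0 (border '')
j=11 s[j]='c': π[11]=0 (border '')
j=12 s[j]='c': π[12]=0 (border '')
j=13 s[j]='a': π[13]=0 (border '')
j=14 s[j]='e': π[14]=1 (border 'e')
j=15 s[j]='a': π[15]=2 (border 'ea')
j=16 s[j]='c': π[16]=3 (border 'eac')
j=17 s[j]='b': k: 3→0; π[17]=0 (border '')
j=18 s[j]='e': π[18]=1 (border 'e')
j=19 s[j]='c': k: 1→0; π[19]=0 (border '')
j=20 s[j]='d': π[20]=0 (border '')
j=21 s[j]='a': π[21]=0 (border '')
j=22 s[j]='b': π[22]=0 (border '')
j=23 s[j]='d': π[23]=0 (border '')
j=24 s[j]='d': π[24]=0 (border '')
j=25 s[j]='e': π[25]=1 (border 'e')
j=26 s[j]='d': k: 1→0; π[26]=0 (border '')
j=27 s[j]='b': π[27]=0 (border '')
j=28 s[j]='b': π[28]=0 (border '')
j=29 s[j]='b': π[29]=0 (border '')
j=30 s[j]='a': π[30]=0 (border '')
j=31 s[j]='e': π[31]=1 (border 'e')
j=32 s[j]='c': k: 1→0; π[32]=0 (border '')
j=33 s[j]='d': π[33]=0 (border '')
j=34 s[j]='b': π[34]=0 (border '')
j=35 s[j]='e': π[35]=1 (border 'e')

[0, 0, 0, 0, 0, 0, 0, 0, 0, 0, 0, 0, 0, 0, 1, 2, 3, 0, 1, 0, 0, 0, 0, 0, 0, 1, 0, 0, 0, 0, 0, 1, 0, 0, 0, 1]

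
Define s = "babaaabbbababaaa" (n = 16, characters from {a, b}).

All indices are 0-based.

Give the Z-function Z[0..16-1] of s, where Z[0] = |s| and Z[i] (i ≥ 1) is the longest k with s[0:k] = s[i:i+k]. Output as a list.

[16, 0, 2, 0, 0, 0, 1, 1, 4, 0, 6, 0, 2, 0, 0, 0]

Z[0]=16
i=1: outside box; Z[1]=0
i=2: outside box; Z[2]=2 scan→box=[2,4)
i=3: min(r-i=1, Z[1]=0)=0; Z[3]=0
i=4: outside box; Z[4]=0
i=5: outside box; Z[5]=0
i=6: outside box; Z[6]=1 scan→box=[6,7)
i=7: outside box; Z[7]=1 scan→box=[7,8)
i=8: outside box; Z[8]=4 scan→box=[8,12)
i=9: min(r-i=3, Z[1]=0)=0; Z[9]=0
i=10: min(r-i=2, Z[2]=2)=2; Z[10]=6 scan→box=[10,16)
i=11: min(r-i=5, Z[1]=0)=0; Z[11]=0
i=12: min(r-i=4, Z[2]=2)=2; Z[12]=2
i=13: min(r-i=3, Z[3]=0)=0; Z[13]=0
i=14: min(r-i=2, Z[4]=0)=0; Z[14]=0
i=15: min(r-i=1, Z[5]=0)=0; Z[15]=0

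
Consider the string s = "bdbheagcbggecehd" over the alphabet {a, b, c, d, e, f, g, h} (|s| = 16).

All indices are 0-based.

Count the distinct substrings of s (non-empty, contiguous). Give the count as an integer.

rank | idx | suffix
   0 |   5 | agcbggecehd
   1 |   0 | bdbheagcbggecehd
   2 |   8 | bggecehd
   3 |   2 | bheagcbggecehd
   4 |   7 | cbggecehd
   5 |  12 | cehd
   6 |  15 | d
   7 |   1 | dbheagcbggecehd
   8 |   4 | eagcbggecehd
   9 |  11 | ecehd
  10 |  13 | ehd
  11 |   6 | gcbggecehd
  12 |  10 | gecehd
  13 |   9 | ggecehd
  14 |  14 | hd
  15 |   3 | heagcbggecehd

SA = [5, 0, 8, 2, 7, 12, 15, 1, 4, 11, 13, 6, 10, 9, 14, 3]
[i] adj suffixes → lcp
  [1] 5/0 → 0 ('')
  [2] 0/8 → 1 ('b')
  [3] 8/2 → 1 ('b')
  [4] 2/7 → 0 ('')
  [5] 7/12 → 1 ('c')
  [6] 12/15 → 0 ('')
  [7] 15/1 → 1 ('d')
  [8] 1/4 → 0 ('')
  [9] 4/11 → 1 ('e')
  [10] 11/13 → 1 ('e')
  [11] 13/6 → 0 ('')
  [12] 6/10 → 1 ('g')
  [13] 10/9 → 1 ('g')
  [14] 9/14 → 0 ('')
  [15] 14/3 → 1 ('h')

n(n+1)/2 = 16·17/2 = 136
Σ LCP = 0 + 0 + 1 + 1 + 0 + 1 + 0 + 1 + 0 + 1 + 1 + 0 + 1 + 1 + 0 + 1 = 9
distinct = 136 − 9 = 127

127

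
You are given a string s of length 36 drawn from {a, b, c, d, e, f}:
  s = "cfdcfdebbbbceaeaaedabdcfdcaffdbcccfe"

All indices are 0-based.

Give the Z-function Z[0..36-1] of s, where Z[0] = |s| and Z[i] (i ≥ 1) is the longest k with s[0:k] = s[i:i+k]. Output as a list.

Z[0]=36
i=1: fresh scan; Z[1]=0
i=2: fresh scan; Z[2]=0
i=3: fresh scan; Z[3]=3 extend→box=[3,6)
i=4: min(r-i=2, Z[1]=0)=0; Z[4]=0
i=5: min(r-i=1, Z[2]=0)=0; Z[5]=0
i=6: fresh scan; Z[6]=0
i=7: fresh scan; Z[7]=0
i=8: fresh scan; Z[8]=0
i=9: fresh scan; Z[9]=0
i=10: fresh scan; Z[10]=0
i=11: fresh scan; Z[11]=1 extend→box=[11,12)
i=12: fresh scan; Z[12]=0
i=13: fresh scan; Z[13]=0
i=14: fresh scan; Z[14]=0
i=15: fresh scan; Z[15]=0
i=16: fresh scan; Z[16]=0
i=17: fresh scan; Z[17]=0
i=18: fresh scan; Z[18]=0
i=19: fresh scan; Z[19]=0
i=20: fresh scan; Z[20]=0
i=21: fresh scan; Z[21]=0
i=22: fresh scan; Z[22]=4 extend→box=[22,26)
i=23: min(r-i=3, Z[1]=0)=0; Z[23]=0
i=24: min(r-i=2, Z[2]=0)=0; Z[24]=0
i=25: min(r-i=1, Z[3]=3)=1; Z[25]=1
i=26: fresh scan; Z[26]=0
i=27: fresh scan; Z[27]=0
i=28: fresh scan; Z[28]=0
i=29: fresh scan; Z[29]=0
i=30: fresh scan; Z[30]=0
i=31: fresh scan; Z[31]=1 extend→box=[31,32)
i=32: fresh scan; Z[32]=1 extend→box=[32,33)
i=33: fresh scan; Z[33]=2 extend→box=[33,35)
i=34: min(r-i=1, Z[1]=0)=0; Z[34]=0
i=35: fresh scan; Z[35]=0

[36, 0, 0, 3, 0, 0, 0, 0, 0, 0, 0, 1, 0, 0, 0, 0, 0, 0, 0, 0, 0, 0, 4, 0, 0, 1, 0, 0, 0, 0, 0, 1, 1, 2, 0, 0]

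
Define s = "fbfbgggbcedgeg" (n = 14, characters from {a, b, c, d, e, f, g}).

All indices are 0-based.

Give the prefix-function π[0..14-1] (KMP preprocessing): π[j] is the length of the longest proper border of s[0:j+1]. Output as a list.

[0, 0, 1, 2, 0, 0, 0, 0, 0, 0, 0, 0, 0, 0]

π[0] = 0
j=1 s[j]='b': π[1]=0 (border '')
j=2 s[j]='f': π[2]=1 (border 'f')
j=3 s[j]='b': π[3]=2 (border 'fb')
j=4 s[j]='g': k: 2→0; π[4]=0 (border '')
j=5 s[j]='g': π[5]=0 (border '')
j=6 s[j]='g': π[6]=0 (border '')
j=7 s[j]='b': π[7]=0 (border '')
j=8 s[j]='c': π[8]=0 (border '')
j=9 s[j]='e': π[9]=0 (border '')
j=10 s[j]='d': π[10]=0 (border '')
j=11 s[j]='g': π[11]=0 (border '')
j=12 s[j]='e': π[12]=0 (border '')
j=13 s[j]='g': π[13]=0 (border '')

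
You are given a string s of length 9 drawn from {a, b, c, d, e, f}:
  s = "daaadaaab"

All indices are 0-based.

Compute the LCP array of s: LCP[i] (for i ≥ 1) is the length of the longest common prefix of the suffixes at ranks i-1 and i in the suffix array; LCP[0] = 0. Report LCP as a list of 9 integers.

rank | idx | suffix
   0 |   5 | aaab
   1 |   1 | aaadaaab
   2 |   6 | aab
   3 |   2 | aadaaab
   4 |   7 | ab
   5 |   3 | adaaab
   6 |   8 | b
   7 |   4 | daaab
   8 |   0 | daaadaaab

SA = [5, 1, 6, 2, 7, 3, 8, 4, 0]
i: (SA[i-1],SA[i]) lcp shared
  1: (5,1) 3 'aaa'
  2: (1,6) 2 'aa'
  3: (6,2) 2 'aa'
  4: (2,7) 1 'a'
  5: (7,3) 1 'a'
  6: (3,8) 0 ''
  7: (8,4) 0 ''
  8: (4,0) 4 'daaa'

[0, 3, 2, 2, 1, 1, 0, 0, 4]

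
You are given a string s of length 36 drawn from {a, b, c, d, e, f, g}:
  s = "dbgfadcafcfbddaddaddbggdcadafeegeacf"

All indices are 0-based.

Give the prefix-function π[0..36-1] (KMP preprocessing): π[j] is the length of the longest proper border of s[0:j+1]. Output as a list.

[0, 0, 0, 0, 0, 1, 0, 0, 0, 0, 0, 0, 1, 1, 0, 1, 1, 0, 1, 1, 2, 3, 0, 1, 0, 0, 1, 0, 0, 0, 0, 0, 0, 0, 0, 0]

π[0] = 0
j=1 s[j]='b': π[1]=0 (border '')
j=2 s[j]='g': π[2]=0 (border '')
j=3 s[j]='f': π[3]=0 (border '')
j=4 s[j]='a': π[4]=0 (border '')
j=5 s[j]='d': π[5]=1 (border 'd')
j=6 s[j]='c': k: 1→0; π[6]=0 (border '')
j=7 s[j]='a': π[7]=0 (border '')
j=8 s[j]='f': π[8]=0 (border '')
j=9 s[j]='c': π[9]=0 (border '')
j=10 s[j]='f': π[10]=0 (border '')
j=11 s[j]='b': π[11]=0 (border '')
j=12 s[j]='d': π[12]=1 (border 'd')
j=13 s[j]='d': k: 1→0; π[13]=1 (border 'd')
j=14 s[j]='a': k: 1→0; π[14]=0 (border '')
j=15 s[j]='d': π[15]=1 (border 'd')
j=16 s[j]='d': k: 1→0; π[16]=1 (border 'd')
j=17 s[j]='a': k: 1→0; π[17]=0 (border '')
j=18 s[j]='d': π[18]=1 (border 'd')
j=19 s[j]='d': k: 1→0; π[19]=1 (border 'd')
j=20 s[j]='b': π[20]=2 (border 'db')
j=21 s[j]='g': π[21]=3 (border 'dbg')
j=22 s[j]='g': k: 3→0; π[22]=0 (border '')
j=23 s[j]='d': π[23]=1 (border 'd')
j=24 s[j]='c': k: 1→0; π[24]=0 (border '')
j=25 s[j]='a': π[25]=0 (border '')
j=26 s[j]='d': π[26]=1 (border 'd')
j=27 s[j]='a': k: 1→0; π[27]=0 (border '')
j=28 s[j]='f': π[28]=0 (border '')
j=29 s[j]='e': π[29]=0 (border '')
j=30 s[j]='e': π[30]=0 (border '')
j=31 s[j]='g': π[31]=0 (border '')
j=32 s[j]='e': π[32]=0 (border '')
j=33 s[j]='a': π[33]=0 (border '')
j=34 s[j]='c': π[34]=0 (border '')
j=35 s[j]='f': π[35]=0 (border '')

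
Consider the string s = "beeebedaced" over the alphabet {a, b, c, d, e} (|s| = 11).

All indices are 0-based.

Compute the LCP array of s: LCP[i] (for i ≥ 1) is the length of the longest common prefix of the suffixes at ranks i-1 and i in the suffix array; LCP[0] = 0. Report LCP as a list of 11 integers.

[0, 0, 2, 0, 0, 1, 0, 1, 2, 1, 2]

sorted suffixes:
  #0 SA[0]=7  'aced'
  #1 SA[1]=4  'bedaced'
  #2 SA[2]=0  'beeebedaced'
  #3 SA[3]=8  'ced'
  #4 SA[4]=10  'd'
  #5 SA[5]=6  'daced'
  #6 SA[6]=3  'ebedaced'
  #7 SA[7]=9  'ed'
  #8 SA[8]=5  'edaced'
  #9 SA[9]=2  'eebedaced'
  #10 SA[10]=1  'eeebedaced'

SA = [7, 4, 0, 8, 10, 6, 3, 9, 5, 2, 1]
[i] adj suffixes → lcp
  [1] 7/4 → 0 ('')
  [2] 4/0 → 2 ('be')
  [3] 0/8 → 0 ('')
  [4] 8/10 → 0 ('')
  [5] 10/6 → 1 ('d')
  [6] 6/3 → 0 ('')
  [7] 3/9 → 1 ('e')
  [8] 9/5 → 2 ('ed')
  [9] 5/2 → 1 ('e')
  [10] 2/1 → 2 ('ee')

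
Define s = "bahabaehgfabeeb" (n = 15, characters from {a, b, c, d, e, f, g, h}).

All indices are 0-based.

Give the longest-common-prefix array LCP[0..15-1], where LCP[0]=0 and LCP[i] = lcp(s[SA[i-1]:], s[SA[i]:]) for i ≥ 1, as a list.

rank | idx | suffix
   0 |   3 | abaehgfabeeb
   1 |  10 | abeeb
   2 |   5 | aehgfabeeb
   3 |   1 | ahabaehgfabeeb
   4 |  14 | b
   5 |   4 | baehgfabeeb
   6 |   0 | bahabaehgfabeeb
   7 |  11 | beeb
   8 |  13 | eb
   9 |  12 | eeb
  10 |   6 | ehgfabeeb
  11 |   9 | fabeeb
  12 |   8 | gfabeeb
  13 |   2 | habaehgfabeeb
  14 |   7 | hgfabeeb

SA = [3, 10, 5, 1, 14, 4, 0, 11, 13, 12, 6, 9, 8, 2, 7]
i: (SA[i-1],SA[i]) lcp shared
  1: (3,10) 2 'ab'
  2: (10,5) 1 'a'
  3: (5,1) 1 'a'
  4: (1,14) 0 ''
  5: (14,4) 1 'b'
  6: (4,0) 2 'ba'
  7: (0,11) 1 'b'
  8: (11,13) 0 ''
  9: (13,12) 1 'e'
  10: (12,6) 1 'e'
  11: (6,9) 0 ''
  12: (9,8) 0 ''
  13: (8,2) 0 ''
  14: (2,7) 1 'h'

[0, 2, 1, 1, 0, 1, 2, 1, 0, 1, 1, 0, 0, 0, 1]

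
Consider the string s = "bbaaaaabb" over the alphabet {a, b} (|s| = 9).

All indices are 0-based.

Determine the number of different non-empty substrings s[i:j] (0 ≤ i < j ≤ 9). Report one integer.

31

sorted suffixes:
  #0 SA[0]=2  'aaaaabb'
  #1 SA[1]=3  'aaaabb'
  #2 SA[2]=4  'aaabb'
  #3 SA[3]=5  'aabb'
  #4 SA[4]=6  'abb'
  #5 SA[5]=8  'b'
  #6 SA[6]=1  'baaaaabb'
  #7 SA[7]=7  'bb'
  #8 SA[8]=0  'bbaaaaabb'

SA = [2, 3, 4, 5, 6, 8, 1, 7, 0]
i: (SA[i-1],SA[i]) lcp shared
  1: (2,3) 4 'aaaa'
  2: (3,4) 3 'aaa'
  3: (4,5) 2 'aa'
  4: (5,6) 1 'a'
  5: (6,8) 0 ''
  6: (8,1) 1 'b'
  7: (1,7) 1 'b'
  8: (7,0) 2 'bb'

n(n+1)/2 = 9·10/2 = 45
Σ LCP = 0 + 4 + 3 + 2 + 1 + 0 + 1 + 1 + 2 = 14
distinct = 45 − 14 = 31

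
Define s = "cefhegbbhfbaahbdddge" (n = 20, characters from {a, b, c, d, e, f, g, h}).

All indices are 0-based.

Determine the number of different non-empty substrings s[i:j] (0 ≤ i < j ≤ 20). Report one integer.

rank→(start, suffix):
  0 → (11, 'aahbdddge')
  1 → (12, 'ahbdddge')
  2 → (10, 'baahbdddge')
  3 → (6, 'bbhfbaahbdddge')
  4 → (14, 'bdddge')
  5 → (7, 'bhfbaahbdddge')
  6 → (0, 'cefhegbbhfbaahbdddge')
  7 → (15, 'dddge')
  8 → (16, 'ddge')
  9 → (17, 'dge')
  10 → (19, 'e')
  11 → (1, 'efhegbbhfbaahbdddge')
  12 → (4, 'egbbhfbaahbdddge')
  13 → (9, 'fbaahbdddge')
  14 → (2, 'fhegbbhfbaahbdddge')
  15 → (5, 'gbbhfbaahbdddge')
  16 → (18, 'ge')
  17 → (13, 'hbdddge')
  18 → (3, 'hegbbhfbaahbdddge')
  19 → (8, 'hfbaahbdddge')

SA = [11, 12, 10, 6, 14, 7, 0, 15, 16, 17, 19, 1, 4, 9, 2, 5, 18, 13, 3, 8]
[i] adj suffixes → lcp
  [1] 11/12 → 1 ('a')
  [2] 12/10 → 0 ('')
  [3] 10/6 → 1 ('b')
  [4] 6/14 → 1 ('b')
  [5] 14/7 → 1 ('b')
  [6] 7/0 → 0 ('')
  [7] 0/15 → 0 ('')
  [8] 15/16 → 2 ('dd')
  [9] 16/17 → 1 ('d')
  [10] 17/19 → 0 ('')
  [11] 19/1 → 1 ('e')
  [12] 1/4 → 1 ('e')
  [13] 4/9 → 0 ('')
  [14] 9/2 → 1 ('f')
  [15] 2/5 → 0 ('')
  [16] 5/18 → 1 ('g')
  [17] 18/13 → 0 ('')
  [18] 13/3 → 1 ('h')
  [19] 3/8 → 1 ('h')

n(n+1)/2 = 20·21/2 = 210
Σ LCP = 0 + 1 + 0 + 1 + 1 + 1 + 0 + 0 + 2 + 1 + 0 + 1 + 1 + 0 + 1 + 0 + 1 + 0 + 1 + 1 = 13
distinct = 210 − 13 = 197

197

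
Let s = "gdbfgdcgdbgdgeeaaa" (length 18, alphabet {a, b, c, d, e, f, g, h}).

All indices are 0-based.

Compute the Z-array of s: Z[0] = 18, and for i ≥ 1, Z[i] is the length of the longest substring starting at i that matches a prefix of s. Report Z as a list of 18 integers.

[18, 0, 0, 0, 2, 0, 0, 3, 0, 0, 2, 0, 1, 0, 0, 0, 0, 0]

Z[0]=18
i=1: fresh scan; Z[1]=0
i=2: fresh scan; Z[2]=0
i=3: fresh scan; Z[3]=0
i=4: fresh scan; Z[4]=2 scan→box=[4,6)
i=5: min(r-i=1, Z[1]=0)=0; Z[5]=0
i=6: fresh scan; Z[6]=0
i=7: fresh scan; Z[7]=3 scan→box=[7,10)
i=8: min(r-i=2, Z[1]=0)=0; Z[8]=0
i=9: min(r-i=1, Z[2]=0)=0; Z[9]=0
i=10: fresh scan; Z[10]=2 scan→box=[10,12)
i=11: min(r-i=1, Z[1]=0)=0; Z[11]=0
i=12: fresh scan; Z[12]=1 scan→box=[12,13)
i=13: fresh scan; Z[13]=0
i=14: fresh scan; Z[14]=0
i=15: fresh scan; Z[15]=0
i=16: fresh scan; Z[16]=0
i=17: fresh scan; Z[17]=0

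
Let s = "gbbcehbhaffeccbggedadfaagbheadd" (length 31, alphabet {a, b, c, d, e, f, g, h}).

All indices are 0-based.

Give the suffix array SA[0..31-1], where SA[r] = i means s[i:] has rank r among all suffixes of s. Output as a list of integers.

[22, 28, 19, 8, 23, 1, 2, 14, 6, 25, 13, 12, 3, 30, 18, 29, 20, 27, 11, 17, 4, 21, 10, 9, 0, 24, 16, 15, 7, 5, 26]

rank | idx | suffix
   0 |  22 | aagbheadd
   1 |  28 | add
   2 |  19 | adfaagbheadd
   3 |   8 | affeccbggedadfaagbheadd
   4 |  23 | agbheadd
   5 |   1 | bbcehbhaffeccbggedadfaagbheadd
   6 |   2 | bcehbhaffeccbggedadfaagbheadd
   7 |  14 | bggedadfaagbheadd
   8 |   6 | bhaffeccbggedadfaagbheadd
   9 |  25 | bheadd
  10 |  13 | cbggedadfaagbheadd
  11 |  12 | ccbggedadfaagbheadd
  12 |   3 | cehbhaffeccbggedadfaagbheadd
  13 |  30 | d
  14 |  18 | dadfaagbheadd
  15 |  29 | dd
  16 |  20 | dfaagbheadd
  17 |  27 | eadd
  18 |  11 | eccbggedadfaagbheadd
  19 |  17 | edadfaagbheadd
  20 |   4 | ehbhaffeccbggedadfaagbheadd
  21 |  21 | faagbheadd
  22 |  10 | feccbggedadfaagbheadd
  23 |   9 | ffeccbggedadfaagbheadd
  24 |   0 | gbbcehbhaffeccbggedadfaagbheadd
  25 |  24 | gbheadd
  26 |  16 | gedadfaagbheadd
  27 |  15 | ggedadfaagbheadd
  28 |   7 | haffeccbggedadfaagbheadd
  29 |   5 | hbhaffeccbggedadfaagbheadd
  30 |  26 | headd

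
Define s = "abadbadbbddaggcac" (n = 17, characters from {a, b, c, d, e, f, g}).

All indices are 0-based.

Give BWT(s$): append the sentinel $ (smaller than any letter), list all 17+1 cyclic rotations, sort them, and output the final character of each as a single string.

rank  rotation            last
    0  $abadbadbbddaggcac  c
    1  abadbadbbddaggcac$  $
    2  ac$abadbadbbddaggc  c
    3  adbadbbddaggcac$ab  b
    4  adbbddaggcac$abadb  b
    5  aggcac$abadbadbbdd  d
    6  badbadbbddaggcac$a  a
    7  badbbddaggcac$abad  d
    8  bbddaggcac$abadbad  d
    9  bddaggcac$abadbadb  b
   10  c$abadbadbbddaggca  a
   11  cac$abadbadbbddagg  g
   12  daggcac$abadbadbbd  d
   13  dbadbbddaggcac$aba  a
   14  dbbddaggcac$abadba  a
   15  ddaggcac$abadbadbb  b
   16  gcac$abadbadbbddag  g
   17  ggcac$abadbadbbdda  a

c$cbbdaddbagdaabga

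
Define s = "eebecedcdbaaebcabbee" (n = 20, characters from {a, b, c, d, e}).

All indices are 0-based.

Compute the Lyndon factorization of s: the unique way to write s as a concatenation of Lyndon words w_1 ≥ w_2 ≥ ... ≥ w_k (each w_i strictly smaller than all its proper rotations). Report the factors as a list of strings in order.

["e", "e", "becedcd", "b", "aaebcabbee"]

emit factor 1: 'e' (i=0, period=1)
emit factor 2: 'e' (i=1, period=1)
emit factor 3: 'becedcd' (i=2, period=7)
emit factor 4: 'b' (i=9, period=1)
emit factor 5: 'aaebcabbee' (i=10, period=10)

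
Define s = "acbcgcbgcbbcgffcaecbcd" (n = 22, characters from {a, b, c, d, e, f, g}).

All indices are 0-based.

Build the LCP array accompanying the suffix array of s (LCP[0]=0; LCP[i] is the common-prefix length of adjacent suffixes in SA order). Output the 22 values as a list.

rank→(start, suffix):
  0 → (0, 'acbcgcbgcbbcgffcaecbcd')
  1 → (16, 'aecbcd')
  2 → (9, 'bbcgffcaecbcd')
  3 → (19, 'bcd')
  4 → (2, 'bcgcbgcbbcgffcaecbcd')
  5 → (10, 'bcgffcaecbcd')
  6 → (6, 'bgcbbcgffcaecbcd')
  7 → (15, 'caecbcd')
  8 → (8, 'cbbcgffcaecbcd')
  9 → (18, 'cbcd')
  10 → (1, 'cbcgcbgcbbcgffcaecbcd')
  11 → (5, 'cbgcbbcgffcaecbcd')
  12 → (20, 'cd')
  13 → (3, 'cgcbgcbbcgffcaecbcd')
  14 → (11, 'cgffcaecbcd')
  15 → (21, 'd')
  16 → (17, 'ecbcd')
  17 → (14, 'fcaecbcd')
  18 → (13, 'ffcaecbcd')
  19 → (7, 'gcbbcgffcaecbcd')
  20 → (4, 'gcbgcbbcgffcaecbcd')
  21 → (12, 'gffcaecbcd')

SA = [0, 16, 9, 19, 2, 10, 6, 15, 8, 18, 1, 5, 20, 3, 11, 21, 17, 14, 13, 7, 4, 12]
i: (SA[i-1],SA[i]) lcp shared
  1: (0,16) 1 'a'
  2: (16,9) 0 ''
  3: (9,19) 1 'b'
  4: (19,2) 2 'bc'
  5: (2,10) 3 'bcg'
  6: (10,6) 1 'b'
  7: (6,15) 0 ''
  8: (15,8) 1 'c'
  9: (8,18) 2 'cb'
  10: (18,1) 3 'cbc'
  11: (1,5) 2 'cb'
  12: (5,20) 1 'c'
  13: (20,3) 1 'c'
  14: (3,11) 2 'cg'
  15: (11,21) 0 ''
  16: (21,17) 0 ''
  17: (17,14) 0 ''
  18: (14,13) 1 'f'
  19: (13,7) 0 ''
  20: (7,4) 3 'gcb'
  21: (4,12) 1 'g'

[0, 1, 0, 1, 2, 3, 1, 0, 1, 2, 3, 2, 1, 1, 2, 0, 0, 0, 1, 0, 3, 1]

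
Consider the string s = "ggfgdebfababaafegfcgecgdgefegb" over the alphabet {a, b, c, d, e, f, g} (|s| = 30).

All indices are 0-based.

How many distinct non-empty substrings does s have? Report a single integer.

sorted suffixes:
  #0 SA[0]=12  'aafegfcgecgdgefegb'
  #1 SA[1]=10  'abaafegfcgecgdgefegb'
  #2 SA[2]=8  'ababaafegfcgecgdgefegb'
  #3 SA[3]=13  'afegfcgecgdgefegb'
  #4 SA[4]=29  'b'
  #5 SA[5]=11  'baafegfcgecgdgefegb'
  #6 SA[6]=9  'babaafegfcgecgdgefegb'
  #7 SA[7]=6  'bfababaafegfcgecgdgefegb'
  #8 SA[8]=21  'cgdgefegb'
  #9 SA[9]=18  'cgecgdgefegb'
  #10 SA[10]=4  'debfababaafegfcgecgdgefegb'
  #11 SA[11]=23  'dgefegb'
  #12 SA[12]=5  'ebfababaafegfcgecgdgefegb'
  #13 SA[13]=20  'ecgdgefegb'
  #14 SA[14]=25  'efegb'
  #15 SA[15]=27  'egb'
  #16 SA[16]=15  'egfcgecgdgefegb'
  #17 SA[17]=7  'fababaafegfcgecgdgefegb'
  #18 SA[18]=17  'fcgecgdgefegb'
  #19 SA[19]=26  'fegb'
  #20 SA[20]=14  'fegfcgecgdgefegb'
  #21 SA[21]=2  'fgdebfababaafegfcgecgdgefegb'
  #22 SA[22]=28  'gb'
  #23 SA[23]=3  'gdebfababaafegfcgecgdgefegb'
  #24 SA[24]=22  'gdgefegb'
  #25 SA[25]=19  'gecgdgefegb'
  #26 SA[26]=24  'gefegb'
  #27 SA[27]=16  'gfcgecgdgefegb'
  #28 SA[28]=1  'gfgdebfababaafegfcgecgdgefegb'
  #29 SA[29]=0  'ggfgdebfababaafegfcgecgdgefegb'

SA = [12, 10, 8, 13, 29, 11, 9, 6, 21, 18, 4, 23, 5, 20, 25, 27, 15, 7, 17, 26, 14, 2, 28, 3, 22, 19, 24, 16, 1, 0]
[i] adj suffixes → lcp
  [1] 12/10 → 1 ('a')
  [2] 10/8 → 3 ('aba')
  [3] 8/13 → 1 ('a')
  [4] 13/29 → 0 ('')
  [5] 29/11 → 1 ('b')
  [6] 11/9 → 2 ('ba')
  [7] 9/6 → 1 ('b')
  [8] 6/21 → 0 ('')
  [9] 21/18 → 2 ('cg')
  [10] 18/4 → 0 ('')
  [11] 4/23 → 1 ('d')
  [12] 23/5 → 0 ('')
  [13] 5/20 → 1 ('e')
  [14] 20/25 → 1 ('e')
  [15] 25/27 → 1 ('e')
  [16] 27/15 → 2 ('eg')
  [17] 15/7 → 0 ('')
  [18] 7/17 → 1 ('f')
  [19] 17/26 → 1 ('f')
  [20] 26/14 → 3 ('feg')
  [21] 14/2 → 1 ('f')
  [22] 2/28 → 0 ('')
  [23] 28/3 → 1 ('g')
  [24] 3/22 → 2 ('gd')
  [25] 22/19 → 1 ('g')
  [26] 19/24 → 2 ('ge')
  [27] 24/16 → 1 ('g')
  [28] 16/1 → 2 ('gf')
  [29] 1/0 → 1 ('g')

n(n+1)/2 = 30·31/2 = 465
Σ LCP = 0 + 1 + 3 + 1 + 0 + 1 + 2 + 1 + 0 + 2 + 0 + 1 + 0 + 1 + 1 + 1 + 2 + 0 + 1 + 1 + 3 + 1 + 0 + 1 + 2 + 1 + 2 + 1 + 2 + 1 = 33
distinct = 465 − 33 = 432

432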